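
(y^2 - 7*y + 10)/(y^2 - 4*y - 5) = (y - 2)/(y + 1)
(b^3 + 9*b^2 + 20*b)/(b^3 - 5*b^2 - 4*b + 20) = b*(b^2 + 9*b + 20)/(b^3 - 5*b^2 - 4*b + 20)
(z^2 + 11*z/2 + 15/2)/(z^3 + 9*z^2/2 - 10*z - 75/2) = (z + 3)/(z^2 + 2*z - 15)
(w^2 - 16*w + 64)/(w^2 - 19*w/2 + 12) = 2*(w - 8)/(2*w - 3)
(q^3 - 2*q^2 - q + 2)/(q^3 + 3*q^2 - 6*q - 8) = (q - 1)/(q + 4)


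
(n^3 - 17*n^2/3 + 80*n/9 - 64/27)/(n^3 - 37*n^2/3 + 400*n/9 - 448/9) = (n - 1/3)/(n - 7)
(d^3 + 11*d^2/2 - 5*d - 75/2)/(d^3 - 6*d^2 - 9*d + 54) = (2*d^2 + 5*d - 25)/(2*(d^2 - 9*d + 18))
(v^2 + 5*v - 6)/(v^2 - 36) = (v - 1)/(v - 6)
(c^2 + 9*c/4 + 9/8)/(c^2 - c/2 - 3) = (c + 3/4)/(c - 2)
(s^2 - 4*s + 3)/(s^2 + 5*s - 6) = (s - 3)/(s + 6)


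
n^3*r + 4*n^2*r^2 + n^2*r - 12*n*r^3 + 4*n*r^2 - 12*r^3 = (n - 2*r)*(n + 6*r)*(n*r + r)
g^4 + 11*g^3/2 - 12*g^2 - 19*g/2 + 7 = (g - 2)*(g - 1/2)*(g + 1)*(g + 7)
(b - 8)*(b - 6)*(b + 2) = b^3 - 12*b^2 + 20*b + 96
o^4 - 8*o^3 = o^3*(o - 8)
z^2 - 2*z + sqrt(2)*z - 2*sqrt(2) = (z - 2)*(z + sqrt(2))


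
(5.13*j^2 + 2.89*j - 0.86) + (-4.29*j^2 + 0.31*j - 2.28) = 0.84*j^2 + 3.2*j - 3.14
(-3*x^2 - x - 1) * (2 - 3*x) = 9*x^3 - 3*x^2 + x - 2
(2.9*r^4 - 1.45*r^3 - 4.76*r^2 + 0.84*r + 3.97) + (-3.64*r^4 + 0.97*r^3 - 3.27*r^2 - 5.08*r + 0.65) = -0.74*r^4 - 0.48*r^3 - 8.03*r^2 - 4.24*r + 4.62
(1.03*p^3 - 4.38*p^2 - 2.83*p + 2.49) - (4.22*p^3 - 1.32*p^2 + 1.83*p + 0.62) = -3.19*p^3 - 3.06*p^2 - 4.66*p + 1.87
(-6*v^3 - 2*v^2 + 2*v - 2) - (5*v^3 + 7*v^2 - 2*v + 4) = -11*v^3 - 9*v^2 + 4*v - 6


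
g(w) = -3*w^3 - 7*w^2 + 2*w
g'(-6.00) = -238.00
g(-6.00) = 384.00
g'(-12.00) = -1126.00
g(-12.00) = 4152.00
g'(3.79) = -180.34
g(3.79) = -256.29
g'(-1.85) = -2.90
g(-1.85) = -8.66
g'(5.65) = -364.40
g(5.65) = -753.24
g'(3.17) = -132.82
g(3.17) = -159.57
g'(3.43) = -151.90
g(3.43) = -196.56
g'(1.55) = -41.32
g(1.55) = -24.89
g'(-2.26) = -12.33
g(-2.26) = -5.64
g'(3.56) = -161.90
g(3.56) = -216.95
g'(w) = -9*w^2 - 14*w + 2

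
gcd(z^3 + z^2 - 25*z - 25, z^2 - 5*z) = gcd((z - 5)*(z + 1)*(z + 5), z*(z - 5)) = z - 5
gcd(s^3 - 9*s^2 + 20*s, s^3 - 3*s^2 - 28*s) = s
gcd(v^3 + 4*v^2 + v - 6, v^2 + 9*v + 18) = v + 3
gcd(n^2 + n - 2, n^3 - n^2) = n - 1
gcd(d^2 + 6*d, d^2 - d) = d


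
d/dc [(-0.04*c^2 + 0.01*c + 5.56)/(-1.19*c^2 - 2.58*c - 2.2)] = (0.1151*c^2 + 13.4088*c + 14.3228)/(1.4161*c^4 + 6.1404*c^3 + 11.8924*c^2 + 11.352*c + 4.84)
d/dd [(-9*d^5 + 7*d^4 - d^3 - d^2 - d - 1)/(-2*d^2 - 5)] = (54*d^6 - 28*d^5 + 227*d^4 - 140*d^3 + 13*d^2 + 6*d + 5)/(4*d^4 + 20*d^2 + 25)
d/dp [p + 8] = 1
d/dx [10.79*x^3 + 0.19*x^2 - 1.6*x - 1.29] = 32.37*x^2 + 0.38*x - 1.6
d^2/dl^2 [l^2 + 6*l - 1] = 2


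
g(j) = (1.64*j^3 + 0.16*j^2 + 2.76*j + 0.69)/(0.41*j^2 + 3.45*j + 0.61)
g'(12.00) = 3.31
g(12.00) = 28.61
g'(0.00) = -1.87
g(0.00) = 1.13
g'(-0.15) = -60.37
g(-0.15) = 2.69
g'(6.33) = 2.68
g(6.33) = 11.33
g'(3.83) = 2.07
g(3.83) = 5.33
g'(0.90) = 0.59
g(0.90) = 1.11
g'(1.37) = 0.93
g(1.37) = 1.47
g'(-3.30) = -7.54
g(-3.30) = 10.40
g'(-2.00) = -3.24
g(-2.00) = 3.72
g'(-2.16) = -3.62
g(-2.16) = 4.27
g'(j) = (-0.82*j - 3.45)*(1.64*j^3 + 0.16*j^2 + 2.76*j + 0.69)/(0.41*j^2 + 3.45*j + 0.61)^2 + (4.92*j^2 + 0.32*j + 2.76)/(0.41*j^2 + 3.45*j + 0.61) = (0.6724*j^4 + 11.316*j^3 + 2.4216*j^2 - 0.3706*j - 0.6969)/(0.1681*j^4 + 2.829*j^3 + 12.4027*j^2 + 4.209*j + 0.3721)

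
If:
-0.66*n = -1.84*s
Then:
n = 2.78787878787879*s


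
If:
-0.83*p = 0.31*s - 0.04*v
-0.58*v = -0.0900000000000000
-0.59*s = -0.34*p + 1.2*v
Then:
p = 0.10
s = -0.26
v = 0.16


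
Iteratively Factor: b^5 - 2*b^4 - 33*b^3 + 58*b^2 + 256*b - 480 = (b + 4)*(b^4 - 6*b^3 - 9*b^2 + 94*b - 120) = (b - 2)*(b + 4)*(b^3 - 4*b^2 - 17*b + 60) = (b - 2)*(b + 4)^2*(b^2 - 8*b + 15) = (b - 3)*(b - 2)*(b + 4)^2*(b - 5)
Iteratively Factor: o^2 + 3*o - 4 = (o + 4)*(o - 1)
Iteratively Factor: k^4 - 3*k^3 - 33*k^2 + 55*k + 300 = (k - 5)*(k^3 + 2*k^2 - 23*k - 60) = (k - 5)*(k + 3)*(k^2 - k - 20) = (k - 5)^2*(k + 3)*(k + 4)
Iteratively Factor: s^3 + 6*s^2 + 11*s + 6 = (s + 3)*(s^2 + 3*s + 2) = (s + 1)*(s + 3)*(s + 2)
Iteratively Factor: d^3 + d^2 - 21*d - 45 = (d + 3)*(d^2 - 2*d - 15) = (d - 5)*(d + 3)*(d + 3)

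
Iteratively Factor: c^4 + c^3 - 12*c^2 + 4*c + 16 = (c - 2)*(c^3 + 3*c^2 - 6*c - 8) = (c - 2)*(c + 1)*(c^2 + 2*c - 8) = (c - 2)*(c + 1)*(c + 4)*(c - 2)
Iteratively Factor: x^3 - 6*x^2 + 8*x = (x)*(x^2 - 6*x + 8) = x*(x - 4)*(x - 2)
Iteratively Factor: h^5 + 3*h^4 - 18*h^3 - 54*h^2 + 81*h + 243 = (h - 3)*(h^4 + 6*h^3 - 54*h - 81) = (h - 3)*(h + 3)*(h^3 + 3*h^2 - 9*h - 27) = (h - 3)*(h + 3)^2*(h^2 - 9) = (h - 3)^2*(h + 3)^2*(h + 3)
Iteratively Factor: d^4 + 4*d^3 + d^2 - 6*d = (d + 3)*(d^3 + d^2 - 2*d) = d*(d + 3)*(d^2 + d - 2) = d*(d + 2)*(d + 3)*(d - 1)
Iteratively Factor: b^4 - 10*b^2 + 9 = (b - 1)*(b^3 + b^2 - 9*b - 9) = (b - 1)*(b + 3)*(b^2 - 2*b - 3) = (b - 3)*(b - 1)*(b + 3)*(b + 1)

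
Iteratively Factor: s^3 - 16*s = (s + 4)*(s^2 - 4*s) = s*(s + 4)*(s - 4)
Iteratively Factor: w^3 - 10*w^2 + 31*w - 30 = (w - 2)*(w^2 - 8*w + 15) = (w - 3)*(w - 2)*(w - 5)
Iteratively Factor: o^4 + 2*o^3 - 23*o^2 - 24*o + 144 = (o - 3)*(o^3 + 5*o^2 - 8*o - 48) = (o - 3)*(o + 4)*(o^2 + o - 12) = (o - 3)^2*(o + 4)*(o + 4)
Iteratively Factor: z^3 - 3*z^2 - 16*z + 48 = (z - 4)*(z^2 + z - 12) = (z - 4)*(z + 4)*(z - 3)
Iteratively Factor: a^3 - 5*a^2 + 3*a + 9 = (a + 1)*(a^2 - 6*a + 9) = (a - 3)*(a + 1)*(a - 3)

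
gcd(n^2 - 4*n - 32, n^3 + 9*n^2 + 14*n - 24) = n + 4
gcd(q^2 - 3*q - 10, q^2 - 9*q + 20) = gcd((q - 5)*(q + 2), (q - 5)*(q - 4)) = q - 5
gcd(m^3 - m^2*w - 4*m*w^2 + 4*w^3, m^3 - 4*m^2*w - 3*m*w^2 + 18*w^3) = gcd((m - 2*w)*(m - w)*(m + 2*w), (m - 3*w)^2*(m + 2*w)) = m + 2*w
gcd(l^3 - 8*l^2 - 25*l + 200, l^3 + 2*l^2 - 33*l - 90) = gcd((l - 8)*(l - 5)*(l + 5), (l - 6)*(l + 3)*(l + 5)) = l + 5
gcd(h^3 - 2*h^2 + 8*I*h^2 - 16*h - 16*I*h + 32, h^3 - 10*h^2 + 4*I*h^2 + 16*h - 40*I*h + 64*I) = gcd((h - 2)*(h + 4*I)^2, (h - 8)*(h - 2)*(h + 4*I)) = h^2 + h*(-2 + 4*I) - 8*I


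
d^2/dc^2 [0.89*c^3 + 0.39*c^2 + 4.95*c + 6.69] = 5.34*c + 0.78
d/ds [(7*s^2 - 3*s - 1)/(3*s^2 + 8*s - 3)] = (65*s^2 - 36*s + 17)/(9*s^4 + 48*s^3 + 46*s^2 - 48*s + 9)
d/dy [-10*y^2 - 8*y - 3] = -20*y - 8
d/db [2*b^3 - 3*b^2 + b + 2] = 6*b^2 - 6*b + 1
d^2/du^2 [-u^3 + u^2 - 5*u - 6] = 2 - 6*u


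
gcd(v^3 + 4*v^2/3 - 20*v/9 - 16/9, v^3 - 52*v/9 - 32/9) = v^2 + 8*v/3 + 4/3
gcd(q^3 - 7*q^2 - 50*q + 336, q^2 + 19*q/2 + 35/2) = q + 7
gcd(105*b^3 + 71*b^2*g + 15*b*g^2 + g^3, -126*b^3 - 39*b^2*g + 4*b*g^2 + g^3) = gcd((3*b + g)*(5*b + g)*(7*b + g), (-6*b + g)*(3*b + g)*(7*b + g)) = 21*b^2 + 10*b*g + g^2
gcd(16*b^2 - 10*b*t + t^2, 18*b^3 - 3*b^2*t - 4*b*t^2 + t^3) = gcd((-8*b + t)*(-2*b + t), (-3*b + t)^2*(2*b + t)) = 1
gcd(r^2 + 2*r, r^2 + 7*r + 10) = r + 2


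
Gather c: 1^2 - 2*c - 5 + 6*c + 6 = 4*c + 2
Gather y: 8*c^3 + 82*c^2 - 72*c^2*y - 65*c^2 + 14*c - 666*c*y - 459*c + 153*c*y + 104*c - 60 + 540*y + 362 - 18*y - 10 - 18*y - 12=8*c^3 + 17*c^2 - 341*c + y*(-72*c^2 - 513*c + 504) + 280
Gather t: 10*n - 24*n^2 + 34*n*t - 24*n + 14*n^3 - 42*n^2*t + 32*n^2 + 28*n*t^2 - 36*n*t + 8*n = 14*n^3 + 8*n^2 + 28*n*t^2 - 6*n + t*(-42*n^2 - 2*n)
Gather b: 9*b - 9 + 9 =9*b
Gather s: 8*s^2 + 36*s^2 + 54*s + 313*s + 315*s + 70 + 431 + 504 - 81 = 44*s^2 + 682*s + 924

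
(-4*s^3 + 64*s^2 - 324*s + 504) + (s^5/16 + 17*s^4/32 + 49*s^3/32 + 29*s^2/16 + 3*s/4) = s^5/16 + 17*s^4/32 - 79*s^3/32 + 1053*s^2/16 - 1293*s/4 + 504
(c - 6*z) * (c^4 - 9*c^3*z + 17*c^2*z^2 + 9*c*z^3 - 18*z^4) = c^5 - 15*c^4*z + 71*c^3*z^2 - 93*c^2*z^3 - 72*c*z^4 + 108*z^5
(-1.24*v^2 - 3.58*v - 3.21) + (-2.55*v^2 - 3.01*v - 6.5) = -3.79*v^2 - 6.59*v - 9.71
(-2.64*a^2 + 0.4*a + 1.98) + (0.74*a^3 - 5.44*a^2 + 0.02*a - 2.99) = 0.74*a^3 - 8.08*a^2 + 0.42*a - 1.01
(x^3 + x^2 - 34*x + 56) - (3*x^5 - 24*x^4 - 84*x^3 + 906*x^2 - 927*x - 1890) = -3*x^5 + 24*x^4 + 85*x^3 - 905*x^2 + 893*x + 1946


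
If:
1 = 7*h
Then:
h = 1/7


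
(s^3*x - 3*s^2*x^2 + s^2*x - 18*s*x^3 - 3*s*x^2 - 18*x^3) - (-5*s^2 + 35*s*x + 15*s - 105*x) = s^3*x - 3*s^2*x^2 + s^2*x + 5*s^2 - 18*s*x^3 - 3*s*x^2 - 35*s*x - 15*s - 18*x^3 + 105*x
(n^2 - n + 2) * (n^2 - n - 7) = n^4 - 2*n^3 - 4*n^2 + 5*n - 14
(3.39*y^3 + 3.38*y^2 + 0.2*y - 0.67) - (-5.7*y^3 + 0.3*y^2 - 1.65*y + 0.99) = 9.09*y^3 + 3.08*y^2 + 1.85*y - 1.66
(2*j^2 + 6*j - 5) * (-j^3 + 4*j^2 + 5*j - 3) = -2*j^5 + 2*j^4 + 39*j^3 + 4*j^2 - 43*j + 15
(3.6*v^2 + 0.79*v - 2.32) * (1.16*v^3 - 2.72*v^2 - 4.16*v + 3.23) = 4.176*v^5 - 8.8756*v^4 - 19.816*v^3 + 14.652*v^2 + 12.2029*v - 7.4936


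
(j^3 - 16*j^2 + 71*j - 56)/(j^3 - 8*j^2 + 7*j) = (j - 8)/j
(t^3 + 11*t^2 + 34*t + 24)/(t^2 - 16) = (t^2 + 7*t + 6)/(t - 4)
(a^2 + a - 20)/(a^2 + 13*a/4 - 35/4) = 4*(a - 4)/(4*a - 7)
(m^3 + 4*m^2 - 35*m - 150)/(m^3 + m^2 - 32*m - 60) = (m + 5)/(m + 2)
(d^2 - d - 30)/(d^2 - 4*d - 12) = (d + 5)/(d + 2)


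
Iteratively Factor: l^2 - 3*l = (l - 3)*(l)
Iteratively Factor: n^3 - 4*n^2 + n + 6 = (n - 2)*(n^2 - 2*n - 3) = (n - 3)*(n - 2)*(n + 1)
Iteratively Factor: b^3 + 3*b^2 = (b)*(b^2 + 3*b) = b^2*(b + 3)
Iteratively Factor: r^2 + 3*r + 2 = (r + 2)*(r + 1)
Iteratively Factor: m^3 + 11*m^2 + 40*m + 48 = (m + 4)*(m^2 + 7*m + 12) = (m + 4)^2*(m + 3)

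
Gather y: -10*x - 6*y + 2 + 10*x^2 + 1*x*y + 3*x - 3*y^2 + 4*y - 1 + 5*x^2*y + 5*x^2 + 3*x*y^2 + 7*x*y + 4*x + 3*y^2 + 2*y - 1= 15*x^2 + 3*x*y^2 - 3*x + y*(5*x^2 + 8*x)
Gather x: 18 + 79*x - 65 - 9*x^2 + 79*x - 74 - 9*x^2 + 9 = -18*x^2 + 158*x - 112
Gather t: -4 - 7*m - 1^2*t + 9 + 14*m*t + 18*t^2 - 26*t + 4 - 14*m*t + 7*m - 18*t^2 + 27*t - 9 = 0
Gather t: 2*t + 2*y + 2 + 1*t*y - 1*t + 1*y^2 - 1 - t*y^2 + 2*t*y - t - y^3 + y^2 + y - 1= t*(-y^2 + 3*y) - y^3 + 2*y^2 + 3*y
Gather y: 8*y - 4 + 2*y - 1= 10*y - 5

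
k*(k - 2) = k^2 - 2*k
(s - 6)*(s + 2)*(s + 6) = s^3 + 2*s^2 - 36*s - 72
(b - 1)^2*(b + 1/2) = b^3 - 3*b^2/2 + 1/2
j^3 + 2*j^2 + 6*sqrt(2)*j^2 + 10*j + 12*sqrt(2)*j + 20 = (j + 2)*(j + sqrt(2))*(j + 5*sqrt(2))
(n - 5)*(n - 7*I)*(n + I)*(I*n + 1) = I*n^4 + 7*n^3 - 5*I*n^3 - 35*n^2 + I*n^2 + 7*n - 5*I*n - 35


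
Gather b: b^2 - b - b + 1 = b^2 - 2*b + 1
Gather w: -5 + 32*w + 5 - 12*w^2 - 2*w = -12*w^2 + 30*w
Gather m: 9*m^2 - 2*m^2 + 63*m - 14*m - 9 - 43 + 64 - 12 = 7*m^2 + 49*m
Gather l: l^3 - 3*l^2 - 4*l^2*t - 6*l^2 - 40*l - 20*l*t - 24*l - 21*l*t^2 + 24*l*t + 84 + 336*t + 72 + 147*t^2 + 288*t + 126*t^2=l^3 + l^2*(-4*t - 9) + l*(-21*t^2 + 4*t - 64) + 273*t^2 + 624*t + 156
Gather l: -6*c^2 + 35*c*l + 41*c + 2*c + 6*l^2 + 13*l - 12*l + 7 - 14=-6*c^2 + 43*c + 6*l^2 + l*(35*c + 1) - 7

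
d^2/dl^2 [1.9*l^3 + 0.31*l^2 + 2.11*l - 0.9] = 11.4*l + 0.62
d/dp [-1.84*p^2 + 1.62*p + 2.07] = 1.62 - 3.68*p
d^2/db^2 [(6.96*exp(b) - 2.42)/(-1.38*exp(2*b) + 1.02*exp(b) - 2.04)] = (-13.254624*exp(4*b) + 8.63769600000001*exp(3*b) + 107.343576*exp(2*b) - 39.215736*exp(b) - 23.9292)*exp(b)/(2.628072*exp(6*b) - 5.827464*exp(5*b) + 15.962184*exp(4*b) - 18.290232*exp(3*b) + 23.596272*exp(2*b) - 12.734496*exp(b) + 8.489664)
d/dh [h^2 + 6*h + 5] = 2*h + 6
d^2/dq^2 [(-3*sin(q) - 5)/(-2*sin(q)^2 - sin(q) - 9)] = (-12*sin(q)^5 - 74*sin(q)^4 + 318*sin(q)^3 + 502*sin(q)^2 - 462*sin(q) - 224)/(sin(q) - cos(2*q) + 10)^3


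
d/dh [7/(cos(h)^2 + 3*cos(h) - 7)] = 7*(2*cos(h) + 3)*sin(h)/(cos(h)^2 + 3*cos(h) - 7)^2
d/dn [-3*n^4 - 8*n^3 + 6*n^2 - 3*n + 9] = -12*n^3 - 24*n^2 + 12*n - 3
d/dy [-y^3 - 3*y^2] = 3*y*(-y - 2)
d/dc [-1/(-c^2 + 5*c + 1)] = (5 - 2*c)/(-c^2 + 5*c + 1)^2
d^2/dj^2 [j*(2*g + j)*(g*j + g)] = 2*g*(2*g + 3*j + 1)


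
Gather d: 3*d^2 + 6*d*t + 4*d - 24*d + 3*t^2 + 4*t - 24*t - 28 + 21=3*d^2 + d*(6*t - 20) + 3*t^2 - 20*t - 7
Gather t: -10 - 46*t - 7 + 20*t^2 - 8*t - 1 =20*t^2 - 54*t - 18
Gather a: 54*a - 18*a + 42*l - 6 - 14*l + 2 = 36*a + 28*l - 4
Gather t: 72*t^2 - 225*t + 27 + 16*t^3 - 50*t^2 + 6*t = 16*t^3 + 22*t^2 - 219*t + 27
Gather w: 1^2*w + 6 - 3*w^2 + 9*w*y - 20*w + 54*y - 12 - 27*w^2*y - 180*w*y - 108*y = w^2*(-27*y - 3) + w*(-171*y - 19) - 54*y - 6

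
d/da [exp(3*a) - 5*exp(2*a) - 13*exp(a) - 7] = (3*exp(2*a) - 10*exp(a) - 13)*exp(a)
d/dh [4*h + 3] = 4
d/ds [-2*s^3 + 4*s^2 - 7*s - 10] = -6*s^2 + 8*s - 7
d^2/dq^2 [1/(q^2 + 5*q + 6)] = 2*(-q^2 - 5*q + (2*q + 5)^2 - 6)/(q^2 + 5*q + 6)^3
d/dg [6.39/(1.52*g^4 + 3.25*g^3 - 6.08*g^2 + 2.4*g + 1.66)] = (-38.8512*g^3 - 62.3025*g^2 + 77.7024*g - 15.336)/(1.52*g^4 + 3.25*g^3 - 6.08*g^2 + 2.4*g + 1.66)^2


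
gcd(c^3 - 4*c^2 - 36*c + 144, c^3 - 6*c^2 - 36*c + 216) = c^2 - 36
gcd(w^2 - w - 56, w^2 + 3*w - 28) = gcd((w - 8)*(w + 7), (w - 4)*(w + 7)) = w + 7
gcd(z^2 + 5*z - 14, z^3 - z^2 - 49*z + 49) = z + 7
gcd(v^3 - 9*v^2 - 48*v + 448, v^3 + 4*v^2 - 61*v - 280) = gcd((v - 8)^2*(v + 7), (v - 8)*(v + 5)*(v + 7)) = v^2 - v - 56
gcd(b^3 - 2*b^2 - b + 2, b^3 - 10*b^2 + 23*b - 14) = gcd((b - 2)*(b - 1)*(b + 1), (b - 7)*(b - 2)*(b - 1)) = b^2 - 3*b + 2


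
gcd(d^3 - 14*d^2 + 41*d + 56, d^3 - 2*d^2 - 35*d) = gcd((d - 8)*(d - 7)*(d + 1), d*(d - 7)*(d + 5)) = d - 7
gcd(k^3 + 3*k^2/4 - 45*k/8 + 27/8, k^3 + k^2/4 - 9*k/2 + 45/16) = k^2 - 9*k/4 + 9/8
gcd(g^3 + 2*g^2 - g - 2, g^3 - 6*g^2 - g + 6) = g^2 - 1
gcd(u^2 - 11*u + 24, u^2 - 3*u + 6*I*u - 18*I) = u - 3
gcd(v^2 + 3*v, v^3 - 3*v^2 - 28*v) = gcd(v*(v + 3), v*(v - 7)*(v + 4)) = v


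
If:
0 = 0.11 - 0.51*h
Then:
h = 0.22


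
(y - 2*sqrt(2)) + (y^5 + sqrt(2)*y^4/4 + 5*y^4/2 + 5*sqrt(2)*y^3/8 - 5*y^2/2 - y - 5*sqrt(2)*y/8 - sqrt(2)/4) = y^5 + sqrt(2)*y^4/4 + 5*y^4/2 + 5*sqrt(2)*y^3/8 - 5*y^2/2 - 5*sqrt(2)*y/8 - 9*sqrt(2)/4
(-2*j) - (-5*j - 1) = 3*j + 1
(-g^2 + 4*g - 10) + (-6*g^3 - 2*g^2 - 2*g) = -6*g^3 - 3*g^2 + 2*g - 10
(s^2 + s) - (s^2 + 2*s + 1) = -s - 1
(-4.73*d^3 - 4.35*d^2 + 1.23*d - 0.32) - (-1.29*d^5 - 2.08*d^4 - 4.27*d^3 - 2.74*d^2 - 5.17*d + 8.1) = 1.29*d^5 + 2.08*d^4 - 0.460000000000001*d^3 - 1.61*d^2 + 6.4*d - 8.42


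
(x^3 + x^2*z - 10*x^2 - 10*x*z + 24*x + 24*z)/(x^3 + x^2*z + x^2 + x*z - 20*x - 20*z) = (x - 6)/(x + 5)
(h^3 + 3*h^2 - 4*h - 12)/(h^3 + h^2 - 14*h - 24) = (h - 2)/(h - 4)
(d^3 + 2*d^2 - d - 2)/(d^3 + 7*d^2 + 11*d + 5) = (d^2 + d - 2)/(d^2 + 6*d + 5)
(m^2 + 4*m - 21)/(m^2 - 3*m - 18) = (-m^2 - 4*m + 21)/(-m^2 + 3*m + 18)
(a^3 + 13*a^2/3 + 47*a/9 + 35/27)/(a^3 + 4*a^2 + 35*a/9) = (a + 1/3)/a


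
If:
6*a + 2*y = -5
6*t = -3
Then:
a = -y/3 - 5/6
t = -1/2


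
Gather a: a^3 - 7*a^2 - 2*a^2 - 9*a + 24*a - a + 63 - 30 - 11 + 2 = a^3 - 9*a^2 + 14*a + 24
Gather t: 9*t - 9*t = 0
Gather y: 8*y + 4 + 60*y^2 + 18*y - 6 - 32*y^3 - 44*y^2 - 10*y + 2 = -32*y^3 + 16*y^2 + 16*y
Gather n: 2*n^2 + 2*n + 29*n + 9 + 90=2*n^2 + 31*n + 99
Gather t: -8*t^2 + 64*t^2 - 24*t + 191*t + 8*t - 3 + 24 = 56*t^2 + 175*t + 21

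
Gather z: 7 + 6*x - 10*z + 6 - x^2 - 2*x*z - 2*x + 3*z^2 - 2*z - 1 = -x^2 + 4*x + 3*z^2 + z*(-2*x - 12) + 12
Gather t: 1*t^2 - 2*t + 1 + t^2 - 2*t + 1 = 2*t^2 - 4*t + 2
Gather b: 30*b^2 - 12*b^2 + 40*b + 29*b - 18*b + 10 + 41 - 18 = 18*b^2 + 51*b + 33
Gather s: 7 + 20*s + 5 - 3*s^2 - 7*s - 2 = -3*s^2 + 13*s + 10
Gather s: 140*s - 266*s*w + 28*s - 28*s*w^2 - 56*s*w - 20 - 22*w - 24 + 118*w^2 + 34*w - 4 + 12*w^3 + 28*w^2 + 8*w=s*(-28*w^2 - 322*w + 168) + 12*w^3 + 146*w^2 + 20*w - 48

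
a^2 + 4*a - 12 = (a - 2)*(a + 6)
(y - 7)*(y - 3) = y^2 - 10*y + 21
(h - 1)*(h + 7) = h^2 + 6*h - 7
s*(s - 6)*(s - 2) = s^3 - 8*s^2 + 12*s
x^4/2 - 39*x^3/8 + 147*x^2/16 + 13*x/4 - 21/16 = (x/2 + 1/4)*(x - 7)*(x - 3)*(x - 1/4)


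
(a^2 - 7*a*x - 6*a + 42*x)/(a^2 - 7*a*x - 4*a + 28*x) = (a - 6)/(a - 4)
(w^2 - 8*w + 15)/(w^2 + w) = (w^2 - 8*w + 15)/(w*(w + 1))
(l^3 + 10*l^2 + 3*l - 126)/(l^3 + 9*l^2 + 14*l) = (l^2 + 3*l - 18)/(l*(l + 2))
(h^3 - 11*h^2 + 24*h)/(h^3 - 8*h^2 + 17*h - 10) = h*(h^2 - 11*h + 24)/(h^3 - 8*h^2 + 17*h - 10)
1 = 1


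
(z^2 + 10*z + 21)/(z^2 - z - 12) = (z + 7)/(z - 4)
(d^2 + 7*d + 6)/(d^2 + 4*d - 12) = (d + 1)/(d - 2)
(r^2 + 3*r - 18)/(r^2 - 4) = (r^2 + 3*r - 18)/(r^2 - 4)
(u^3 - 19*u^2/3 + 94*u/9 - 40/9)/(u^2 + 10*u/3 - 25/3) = (3*u^2 - 14*u + 8)/(3*(u + 5))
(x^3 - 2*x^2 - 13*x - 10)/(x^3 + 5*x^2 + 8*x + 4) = (x - 5)/(x + 2)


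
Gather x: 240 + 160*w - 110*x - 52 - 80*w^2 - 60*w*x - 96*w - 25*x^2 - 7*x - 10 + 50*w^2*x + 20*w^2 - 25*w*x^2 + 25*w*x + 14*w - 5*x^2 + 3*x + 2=-60*w^2 + 78*w + x^2*(-25*w - 30) + x*(50*w^2 - 35*w - 114) + 180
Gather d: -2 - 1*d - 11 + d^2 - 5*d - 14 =d^2 - 6*d - 27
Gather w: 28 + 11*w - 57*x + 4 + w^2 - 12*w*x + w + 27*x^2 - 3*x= w^2 + w*(12 - 12*x) + 27*x^2 - 60*x + 32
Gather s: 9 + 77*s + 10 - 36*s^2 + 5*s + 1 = -36*s^2 + 82*s + 20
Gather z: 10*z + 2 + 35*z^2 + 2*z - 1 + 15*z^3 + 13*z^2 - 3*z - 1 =15*z^3 + 48*z^2 + 9*z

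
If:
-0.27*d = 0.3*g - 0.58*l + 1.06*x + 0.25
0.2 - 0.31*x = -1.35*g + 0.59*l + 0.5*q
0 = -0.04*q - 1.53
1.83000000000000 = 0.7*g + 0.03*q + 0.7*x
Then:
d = 85.6162227602906 - 8.85875706214689*x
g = 4.25357142857143 - x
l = 42.486985472155 - 2.8135593220339*x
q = -38.25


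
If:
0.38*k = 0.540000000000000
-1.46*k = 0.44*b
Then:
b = -4.72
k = 1.42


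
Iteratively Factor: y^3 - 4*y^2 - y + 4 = (y + 1)*(y^2 - 5*y + 4) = (y - 4)*(y + 1)*(y - 1)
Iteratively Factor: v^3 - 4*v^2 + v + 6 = (v + 1)*(v^2 - 5*v + 6) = (v - 2)*(v + 1)*(v - 3)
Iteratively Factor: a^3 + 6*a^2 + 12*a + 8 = (a + 2)*(a^2 + 4*a + 4) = (a + 2)^2*(a + 2)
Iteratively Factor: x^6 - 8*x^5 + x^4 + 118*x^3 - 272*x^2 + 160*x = (x - 2)*(x^5 - 6*x^4 - 11*x^3 + 96*x^2 - 80*x) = (x - 4)*(x - 2)*(x^4 - 2*x^3 - 19*x^2 + 20*x) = x*(x - 4)*(x - 2)*(x^3 - 2*x^2 - 19*x + 20) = x*(x - 4)*(x - 2)*(x + 4)*(x^2 - 6*x + 5) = x*(x - 4)*(x - 2)*(x - 1)*(x + 4)*(x - 5)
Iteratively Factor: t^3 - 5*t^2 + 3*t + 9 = (t - 3)*(t^2 - 2*t - 3) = (t - 3)*(t + 1)*(t - 3)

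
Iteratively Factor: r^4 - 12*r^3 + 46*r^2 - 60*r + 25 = (r - 5)*(r^3 - 7*r^2 + 11*r - 5) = (r - 5)*(r - 1)*(r^2 - 6*r + 5) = (r - 5)*(r - 1)^2*(r - 5)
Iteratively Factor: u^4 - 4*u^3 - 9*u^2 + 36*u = (u)*(u^3 - 4*u^2 - 9*u + 36) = u*(u + 3)*(u^2 - 7*u + 12) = u*(u - 3)*(u + 3)*(u - 4)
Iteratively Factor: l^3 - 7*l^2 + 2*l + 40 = (l - 4)*(l^2 - 3*l - 10) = (l - 4)*(l + 2)*(l - 5)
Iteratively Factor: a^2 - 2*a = (a)*(a - 2)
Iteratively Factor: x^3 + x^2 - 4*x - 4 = (x - 2)*(x^2 + 3*x + 2) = (x - 2)*(x + 2)*(x + 1)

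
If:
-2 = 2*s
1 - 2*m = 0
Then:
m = 1/2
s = -1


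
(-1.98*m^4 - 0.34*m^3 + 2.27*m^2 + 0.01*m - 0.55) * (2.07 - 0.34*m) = 0.6732*m^5 - 3.983*m^4 - 1.4756*m^3 + 4.6955*m^2 + 0.2077*m - 1.1385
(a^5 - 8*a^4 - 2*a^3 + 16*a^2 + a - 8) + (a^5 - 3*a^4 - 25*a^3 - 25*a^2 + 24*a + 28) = 2*a^5 - 11*a^4 - 27*a^3 - 9*a^2 + 25*a + 20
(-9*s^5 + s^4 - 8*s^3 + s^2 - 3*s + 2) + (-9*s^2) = -9*s^5 + s^4 - 8*s^3 - 8*s^2 - 3*s + 2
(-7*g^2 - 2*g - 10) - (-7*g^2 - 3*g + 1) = g - 11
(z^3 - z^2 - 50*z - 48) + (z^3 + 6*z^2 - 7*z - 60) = 2*z^3 + 5*z^2 - 57*z - 108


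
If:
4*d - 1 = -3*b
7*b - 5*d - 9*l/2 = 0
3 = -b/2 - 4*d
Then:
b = 8/5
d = -19/20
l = 319/90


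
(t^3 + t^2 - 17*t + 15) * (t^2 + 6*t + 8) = t^5 + 7*t^4 - 3*t^3 - 79*t^2 - 46*t + 120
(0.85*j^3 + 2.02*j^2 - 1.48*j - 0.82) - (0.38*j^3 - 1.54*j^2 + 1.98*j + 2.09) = 0.47*j^3 + 3.56*j^2 - 3.46*j - 2.91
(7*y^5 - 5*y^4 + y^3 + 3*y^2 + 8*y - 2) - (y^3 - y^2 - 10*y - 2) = 7*y^5 - 5*y^4 + 4*y^2 + 18*y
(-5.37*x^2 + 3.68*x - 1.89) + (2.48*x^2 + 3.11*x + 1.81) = -2.89*x^2 + 6.79*x - 0.0799999999999998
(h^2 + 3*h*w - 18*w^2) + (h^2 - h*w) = 2*h^2 + 2*h*w - 18*w^2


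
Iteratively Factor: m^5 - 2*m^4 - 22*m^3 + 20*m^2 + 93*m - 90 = (m - 5)*(m^4 + 3*m^3 - 7*m^2 - 15*m + 18) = (m - 5)*(m + 3)*(m^3 - 7*m + 6) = (m - 5)*(m - 1)*(m + 3)*(m^2 + m - 6) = (m - 5)*(m - 2)*(m - 1)*(m + 3)*(m + 3)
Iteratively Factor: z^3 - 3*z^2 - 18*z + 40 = (z + 4)*(z^2 - 7*z + 10) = (z - 2)*(z + 4)*(z - 5)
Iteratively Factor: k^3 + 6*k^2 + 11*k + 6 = (k + 1)*(k^2 + 5*k + 6) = (k + 1)*(k + 3)*(k + 2)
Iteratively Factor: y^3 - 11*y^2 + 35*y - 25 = (y - 1)*(y^2 - 10*y + 25) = (y - 5)*(y - 1)*(y - 5)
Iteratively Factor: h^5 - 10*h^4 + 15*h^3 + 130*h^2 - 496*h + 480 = (h - 5)*(h^4 - 5*h^3 - 10*h^2 + 80*h - 96) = (h - 5)*(h - 4)*(h^3 - h^2 - 14*h + 24) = (h - 5)*(h - 4)*(h + 4)*(h^2 - 5*h + 6) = (h - 5)*(h - 4)*(h - 2)*(h + 4)*(h - 3)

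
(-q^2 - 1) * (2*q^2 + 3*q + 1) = -2*q^4 - 3*q^3 - 3*q^2 - 3*q - 1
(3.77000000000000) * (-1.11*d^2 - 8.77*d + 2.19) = -4.1847*d^2 - 33.0629*d + 8.2563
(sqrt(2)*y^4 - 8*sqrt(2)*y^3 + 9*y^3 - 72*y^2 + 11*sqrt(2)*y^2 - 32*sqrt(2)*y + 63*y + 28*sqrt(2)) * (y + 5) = sqrt(2)*y^5 - 3*sqrt(2)*y^4 + 9*y^4 - 29*sqrt(2)*y^3 - 27*y^3 - 297*y^2 + 23*sqrt(2)*y^2 - 132*sqrt(2)*y + 315*y + 140*sqrt(2)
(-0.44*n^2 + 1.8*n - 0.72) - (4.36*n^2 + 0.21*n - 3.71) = -4.8*n^2 + 1.59*n + 2.99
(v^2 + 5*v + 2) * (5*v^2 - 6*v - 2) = 5*v^4 + 19*v^3 - 22*v^2 - 22*v - 4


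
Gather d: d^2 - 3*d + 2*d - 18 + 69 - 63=d^2 - d - 12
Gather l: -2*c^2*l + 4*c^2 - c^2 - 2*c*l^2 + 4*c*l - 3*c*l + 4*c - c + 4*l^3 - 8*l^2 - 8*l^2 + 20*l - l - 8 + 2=3*c^2 + 3*c + 4*l^3 + l^2*(-2*c - 16) + l*(-2*c^2 + c + 19) - 6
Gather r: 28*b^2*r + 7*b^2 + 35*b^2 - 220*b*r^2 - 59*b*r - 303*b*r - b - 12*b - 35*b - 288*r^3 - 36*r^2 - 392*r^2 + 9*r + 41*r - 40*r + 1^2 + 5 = 42*b^2 - 48*b - 288*r^3 + r^2*(-220*b - 428) + r*(28*b^2 - 362*b + 10) + 6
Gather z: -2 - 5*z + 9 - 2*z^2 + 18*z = -2*z^2 + 13*z + 7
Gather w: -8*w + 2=2 - 8*w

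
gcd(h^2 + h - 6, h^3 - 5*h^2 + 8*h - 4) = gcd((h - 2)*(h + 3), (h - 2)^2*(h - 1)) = h - 2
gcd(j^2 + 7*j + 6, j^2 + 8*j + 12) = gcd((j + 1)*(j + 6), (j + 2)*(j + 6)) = j + 6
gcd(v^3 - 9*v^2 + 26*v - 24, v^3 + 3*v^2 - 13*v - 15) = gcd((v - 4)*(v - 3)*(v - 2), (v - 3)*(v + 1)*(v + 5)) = v - 3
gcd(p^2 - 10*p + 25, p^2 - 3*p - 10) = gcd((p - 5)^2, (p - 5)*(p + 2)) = p - 5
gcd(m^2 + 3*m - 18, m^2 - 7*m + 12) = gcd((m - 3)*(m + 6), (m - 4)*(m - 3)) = m - 3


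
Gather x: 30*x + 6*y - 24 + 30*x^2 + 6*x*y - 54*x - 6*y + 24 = 30*x^2 + x*(6*y - 24)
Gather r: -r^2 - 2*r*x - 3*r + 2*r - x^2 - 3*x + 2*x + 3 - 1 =-r^2 + r*(-2*x - 1) - x^2 - x + 2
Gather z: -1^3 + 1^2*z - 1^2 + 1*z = 2*z - 2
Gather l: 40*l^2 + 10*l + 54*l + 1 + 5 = 40*l^2 + 64*l + 6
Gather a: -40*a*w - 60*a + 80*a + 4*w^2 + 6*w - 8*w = a*(20 - 40*w) + 4*w^2 - 2*w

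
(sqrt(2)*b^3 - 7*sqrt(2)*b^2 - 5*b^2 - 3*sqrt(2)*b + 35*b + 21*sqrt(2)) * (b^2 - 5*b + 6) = sqrt(2)*b^5 - 12*sqrt(2)*b^4 - 5*b^4 + 38*sqrt(2)*b^3 + 60*b^3 - 205*b^2 - 6*sqrt(2)*b^2 - 123*sqrt(2)*b + 210*b + 126*sqrt(2)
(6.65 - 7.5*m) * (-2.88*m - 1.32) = 21.6*m^2 - 9.252*m - 8.778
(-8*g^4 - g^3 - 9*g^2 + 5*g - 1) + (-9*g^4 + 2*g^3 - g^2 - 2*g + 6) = -17*g^4 + g^3 - 10*g^2 + 3*g + 5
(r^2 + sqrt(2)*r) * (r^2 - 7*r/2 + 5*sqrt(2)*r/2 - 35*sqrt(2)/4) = r^4 - 7*r^3/2 + 7*sqrt(2)*r^3/2 - 49*sqrt(2)*r^2/4 + 5*r^2 - 35*r/2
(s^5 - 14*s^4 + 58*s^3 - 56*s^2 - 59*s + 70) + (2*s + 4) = s^5 - 14*s^4 + 58*s^3 - 56*s^2 - 57*s + 74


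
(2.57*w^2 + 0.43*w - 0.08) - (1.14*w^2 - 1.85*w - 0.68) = 1.43*w^2 + 2.28*w + 0.6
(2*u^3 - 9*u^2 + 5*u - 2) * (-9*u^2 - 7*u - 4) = -18*u^5 + 67*u^4 + 10*u^3 + 19*u^2 - 6*u + 8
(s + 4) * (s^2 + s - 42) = s^3 + 5*s^2 - 38*s - 168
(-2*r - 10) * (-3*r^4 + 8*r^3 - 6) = 6*r^5 + 14*r^4 - 80*r^3 + 12*r + 60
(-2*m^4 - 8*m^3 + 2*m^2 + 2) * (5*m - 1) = -10*m^5 - 38*m^4 + 18*m^3 - 2*m^2 + 10*m - 2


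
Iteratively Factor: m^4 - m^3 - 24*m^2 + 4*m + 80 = (m + 4)*(m^3 - 5*m^2 - 4*m + 20) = (m + 2)*(m + 4)*(m^2 - 7*m + 10) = (m - 2)*(m + 2)*(m + 4)*(m - 5)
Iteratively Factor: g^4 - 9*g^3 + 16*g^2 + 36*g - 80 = (g + 2)*(g^3 - 11*g^2 + 38*g - 40) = (g - 5)*(g + 2)*(g^2 - 6*g + 8) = (g - 5)*(g - 2)*(g + 2)*(g - 4)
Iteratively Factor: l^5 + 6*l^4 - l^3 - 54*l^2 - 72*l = (l + 3)*(l^4 + 3*l^3 - 10*l^2 - 24*l) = (l + 3)*(l + 4)*(l^3 - l^2 - 6*l) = l*(l + 3)*(l + 4)*(l^2 - l - 6) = l*(l - 3)*(l + 3)*(l + 4)*(l + 2)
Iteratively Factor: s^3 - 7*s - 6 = (s + 2)*(s^2 - 2*s - 3) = (s - 3)*(s + 2)*(s + 1)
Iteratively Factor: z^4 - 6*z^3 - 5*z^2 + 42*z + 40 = (z - 4)*(z^3 - 2*z^2 - 13*z - 10) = (z - 4)*(z + 1)*(z^2 - 3*z - 10) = (z - 4)*(z + 1)*(z + 2)*(z - 5)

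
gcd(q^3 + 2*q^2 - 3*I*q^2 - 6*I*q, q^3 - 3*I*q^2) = q^2 - 3*I*q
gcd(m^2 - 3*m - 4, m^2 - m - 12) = m - 4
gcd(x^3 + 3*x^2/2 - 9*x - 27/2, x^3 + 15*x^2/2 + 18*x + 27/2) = x^2 + 9*x/2 + 9/2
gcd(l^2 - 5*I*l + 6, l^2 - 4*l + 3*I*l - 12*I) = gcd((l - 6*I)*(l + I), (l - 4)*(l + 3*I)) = 1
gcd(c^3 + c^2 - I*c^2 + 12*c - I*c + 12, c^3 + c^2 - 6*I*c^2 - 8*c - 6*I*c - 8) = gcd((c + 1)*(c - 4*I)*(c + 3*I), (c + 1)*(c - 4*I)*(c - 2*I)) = c^2 + c*(1 - 4*I) - 4*I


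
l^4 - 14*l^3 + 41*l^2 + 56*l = l*(l - 8)*(l - 7)*(l + 1)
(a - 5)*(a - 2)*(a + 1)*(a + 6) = a^4 - 33*a^2 + 28*a + 60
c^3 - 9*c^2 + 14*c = c*(c - 7)*(c - 2)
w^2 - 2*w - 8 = (w - 4)*(w + 2)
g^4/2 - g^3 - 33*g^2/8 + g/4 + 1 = (g/2 + 1)*(g - 4)*(g - 1/2)*(g + 1/2)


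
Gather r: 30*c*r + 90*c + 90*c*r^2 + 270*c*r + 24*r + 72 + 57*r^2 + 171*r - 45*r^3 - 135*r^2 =90*c - 45*r^3 + r^2*(90*c - 78) + r*(300*c + 195) + 72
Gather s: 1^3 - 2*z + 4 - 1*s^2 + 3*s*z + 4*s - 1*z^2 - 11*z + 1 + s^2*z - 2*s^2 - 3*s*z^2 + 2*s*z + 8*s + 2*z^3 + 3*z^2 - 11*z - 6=s^2*(z - 3) + s*(-3*z^2 + 5*z + 12) + 2*z^3 + 2*z^2 - 24*z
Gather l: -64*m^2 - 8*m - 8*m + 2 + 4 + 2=-64*m^2 - 16*m + 8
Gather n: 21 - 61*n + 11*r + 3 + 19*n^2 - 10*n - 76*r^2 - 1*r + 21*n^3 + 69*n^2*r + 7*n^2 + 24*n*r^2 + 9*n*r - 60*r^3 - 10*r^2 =21*n^3 + n^2*(69*r + 26) + n*(24*r^2 + 9*r - 71) - 60*r^3 - 86*r^2 + 10*r + 24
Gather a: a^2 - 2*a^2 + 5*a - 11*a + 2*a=-a^2 - 4*a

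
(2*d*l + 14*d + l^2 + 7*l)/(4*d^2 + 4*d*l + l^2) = (l + 7)/(2*d + l)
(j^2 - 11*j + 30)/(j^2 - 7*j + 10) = (j - 6)/(j - 2)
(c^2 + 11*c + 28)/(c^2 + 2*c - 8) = (c + 7)/(c - 2)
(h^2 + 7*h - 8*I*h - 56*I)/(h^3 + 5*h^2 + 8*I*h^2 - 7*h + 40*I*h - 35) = (h^2 + h*(7 - 8*I) - 56*I)/(h^3 + h^2*(5 + 8*I) + h*(-7 + 40*I) - 35)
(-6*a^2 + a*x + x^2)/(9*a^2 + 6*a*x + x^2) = (-2*a + x)/(3*a + x)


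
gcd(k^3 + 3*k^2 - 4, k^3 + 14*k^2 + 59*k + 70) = k + 2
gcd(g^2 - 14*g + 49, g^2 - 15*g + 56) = g - 7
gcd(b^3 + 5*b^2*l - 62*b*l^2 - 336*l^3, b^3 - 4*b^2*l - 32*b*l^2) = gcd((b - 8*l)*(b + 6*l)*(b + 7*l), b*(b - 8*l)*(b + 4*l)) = b - 8*l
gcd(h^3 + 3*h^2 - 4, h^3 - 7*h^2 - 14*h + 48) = 1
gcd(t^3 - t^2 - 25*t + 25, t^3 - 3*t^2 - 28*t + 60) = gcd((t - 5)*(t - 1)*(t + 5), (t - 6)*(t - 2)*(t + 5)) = t + 5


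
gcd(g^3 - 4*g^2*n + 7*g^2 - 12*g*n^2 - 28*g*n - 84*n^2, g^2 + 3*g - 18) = 1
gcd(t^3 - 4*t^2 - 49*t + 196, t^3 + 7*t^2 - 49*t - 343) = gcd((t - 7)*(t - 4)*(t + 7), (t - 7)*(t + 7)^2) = t^2 - 49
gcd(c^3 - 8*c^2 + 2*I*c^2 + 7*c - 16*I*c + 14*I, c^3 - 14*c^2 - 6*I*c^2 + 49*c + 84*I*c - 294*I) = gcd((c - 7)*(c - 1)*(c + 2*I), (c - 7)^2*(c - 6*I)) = c - 7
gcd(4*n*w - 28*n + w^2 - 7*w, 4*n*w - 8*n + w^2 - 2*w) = 4*n + w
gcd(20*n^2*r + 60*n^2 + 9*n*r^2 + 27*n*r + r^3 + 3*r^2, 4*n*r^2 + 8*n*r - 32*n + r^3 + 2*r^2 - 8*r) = 4*n + r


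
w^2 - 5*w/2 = w*(w - 5/2)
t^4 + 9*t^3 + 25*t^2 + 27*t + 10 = (t + 1)^2*(t + 2)*(t + 5)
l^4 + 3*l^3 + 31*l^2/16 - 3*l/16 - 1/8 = (l - 1/4)*(l + 1/4)*(l + 1)*(l + 2)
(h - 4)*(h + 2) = h^2 - 2*h - 8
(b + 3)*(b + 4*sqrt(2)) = b^2 + 3*b + 4*sqrt(2)*b + 12*sqrt(2)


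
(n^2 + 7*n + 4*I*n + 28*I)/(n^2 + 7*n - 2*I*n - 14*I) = (n + 4*I)/(n - 2*I)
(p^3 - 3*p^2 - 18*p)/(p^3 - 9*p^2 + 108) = p/(p - 6)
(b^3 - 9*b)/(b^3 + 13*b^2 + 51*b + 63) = b*(b - 3)/(b^2 + 10*b + 21)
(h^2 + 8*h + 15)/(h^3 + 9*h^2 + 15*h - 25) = (h + 3)/(h^2 + 4*h - 5)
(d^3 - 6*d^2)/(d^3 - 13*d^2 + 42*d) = d/(d - 7)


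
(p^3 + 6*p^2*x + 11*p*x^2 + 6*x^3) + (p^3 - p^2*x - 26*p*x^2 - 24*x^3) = 2*p^3 + 5*p^2*x - 15*p*x^2 - 18*x^3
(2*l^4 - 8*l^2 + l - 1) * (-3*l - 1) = -6*l^5 - 2*l^4 + 24*l^3 + 5*l^2 + 2*l + 1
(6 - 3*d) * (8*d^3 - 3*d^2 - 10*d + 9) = -24*d^4 + 57*d^3 + 12*d^2 - 87*d + 54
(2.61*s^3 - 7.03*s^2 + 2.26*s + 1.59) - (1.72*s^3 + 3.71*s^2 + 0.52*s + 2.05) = 0.89*s^3 - 10.74*s^2 + 1.74*s - 0.46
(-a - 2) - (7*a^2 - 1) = -7*a^2 - a - 1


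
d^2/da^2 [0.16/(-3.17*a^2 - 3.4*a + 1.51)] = (3.215648*a^2 + 3.44896*a - 0.16*(6.34*a + 3.4)*(12.68*a + 6.8) - 1.531744)/(3.17*a^2 + 3.4*a - 1.51)^3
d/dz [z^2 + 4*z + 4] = 2*z + 4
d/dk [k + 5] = 1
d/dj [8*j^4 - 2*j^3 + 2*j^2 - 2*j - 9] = 32*j^3 - 6*j^2 + 4*j - 2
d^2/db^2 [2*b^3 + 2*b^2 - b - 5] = 12*b + 4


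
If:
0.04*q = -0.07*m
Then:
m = -0.571428571428571*q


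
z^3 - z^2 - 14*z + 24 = (z - 3)*(z - 2)*(z + 4)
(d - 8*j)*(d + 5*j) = d^2 - 3*d*j - 40*j^2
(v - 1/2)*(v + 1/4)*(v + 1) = v^3 + 3*v^2/4 - 3*v/8 - 1/8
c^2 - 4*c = c*(c - 4)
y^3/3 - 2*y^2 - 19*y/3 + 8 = (y/3 + 1)*(y - 8)*(y - 1)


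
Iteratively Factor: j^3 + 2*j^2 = (j + 2)*(j^2) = j*(j + 2)*(j)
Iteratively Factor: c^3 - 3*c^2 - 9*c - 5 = (c - 5)*(c^2 + 2*c + 1) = (c - 5)*(c + 1)*(c + 1)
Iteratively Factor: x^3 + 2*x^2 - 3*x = (x + 3)*(x^2 - x) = x*(x + 3)*(x - 1)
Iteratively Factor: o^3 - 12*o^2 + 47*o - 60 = (o - 4)*(o^2 - 8*o + 15) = (o - 4)*(o - 3)*(o - 5)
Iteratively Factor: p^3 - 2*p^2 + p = (p)*(p^2 - 2*p + 1) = p*(p - 1)*(p - 1)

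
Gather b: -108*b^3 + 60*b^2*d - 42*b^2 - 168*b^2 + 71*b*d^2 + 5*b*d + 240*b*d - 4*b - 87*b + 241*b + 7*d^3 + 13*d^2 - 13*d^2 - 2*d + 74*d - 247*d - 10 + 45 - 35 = -108*b^3 + b^2*(60*d - 210) + b*(71*d^2 + 245*d + 150) + 7*d^3 - 175*d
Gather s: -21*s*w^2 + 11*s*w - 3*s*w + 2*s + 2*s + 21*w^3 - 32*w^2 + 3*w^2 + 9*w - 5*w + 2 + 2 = s*(-21*w^2 + 8*w + 4) + 21*w^3 - 29*w^2 + 4*w + 4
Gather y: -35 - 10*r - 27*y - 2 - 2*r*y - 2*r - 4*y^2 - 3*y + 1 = -12*r - 4*y^2 + y*(-2*r - 30) - 36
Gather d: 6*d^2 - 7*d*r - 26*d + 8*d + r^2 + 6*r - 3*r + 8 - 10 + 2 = 6*d^2 + d*(-7*r - 18) + r^2 + 3*r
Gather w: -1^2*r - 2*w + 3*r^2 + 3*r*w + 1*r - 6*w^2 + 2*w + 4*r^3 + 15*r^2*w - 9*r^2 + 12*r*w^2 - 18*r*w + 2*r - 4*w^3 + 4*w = 4*r^3 - 6*r^2 + 2*r - 4*w^3 + w^2*(12*r - 6) + w*(15*r^2 - 15*r + 4)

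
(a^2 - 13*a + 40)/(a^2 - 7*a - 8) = (a - 5)/(a + 1)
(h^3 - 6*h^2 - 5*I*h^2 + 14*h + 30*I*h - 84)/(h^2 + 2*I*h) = h - 6 - 7*I + 42*I/h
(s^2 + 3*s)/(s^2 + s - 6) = s/(s - 2)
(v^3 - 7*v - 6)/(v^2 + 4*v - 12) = (v^3 - 7*v - 6)/(v^2 + 4*v - 12)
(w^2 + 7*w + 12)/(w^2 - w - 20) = (w + 3)/(w - 5)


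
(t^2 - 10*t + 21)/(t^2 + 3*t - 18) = (t - 7)/(t + 6)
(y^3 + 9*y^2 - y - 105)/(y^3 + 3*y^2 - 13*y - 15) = (y + 7)/(y + 1)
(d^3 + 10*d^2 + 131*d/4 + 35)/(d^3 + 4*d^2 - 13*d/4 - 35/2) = (d + 4)/(d - 2)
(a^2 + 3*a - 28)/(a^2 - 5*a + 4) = (a + 7)/(a - 1)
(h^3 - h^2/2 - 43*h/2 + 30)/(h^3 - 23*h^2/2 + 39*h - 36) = (h + 5)/(h - 6)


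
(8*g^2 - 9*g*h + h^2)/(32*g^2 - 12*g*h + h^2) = (g - h)/(4*g - h)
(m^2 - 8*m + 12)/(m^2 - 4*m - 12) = (m - 2)/(m + 2)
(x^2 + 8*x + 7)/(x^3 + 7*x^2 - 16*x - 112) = (x + 1)/(x^2 - 16)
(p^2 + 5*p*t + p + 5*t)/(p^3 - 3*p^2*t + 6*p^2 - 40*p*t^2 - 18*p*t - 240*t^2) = (p + 1)/(p^2 - 8*p*t + 6*p - 48*t)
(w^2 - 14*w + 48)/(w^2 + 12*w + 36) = (w^2 - 14*w + 48)/(w^2 + 12*w + 36)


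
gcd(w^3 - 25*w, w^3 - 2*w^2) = w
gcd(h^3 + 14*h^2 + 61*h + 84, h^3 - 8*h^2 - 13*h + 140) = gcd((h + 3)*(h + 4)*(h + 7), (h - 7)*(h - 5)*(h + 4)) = h + 4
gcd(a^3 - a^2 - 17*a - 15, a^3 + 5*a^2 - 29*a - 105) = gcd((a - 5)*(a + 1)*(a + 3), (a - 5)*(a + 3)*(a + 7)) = a^2 - 2*a - 15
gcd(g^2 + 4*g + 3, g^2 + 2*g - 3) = g + 3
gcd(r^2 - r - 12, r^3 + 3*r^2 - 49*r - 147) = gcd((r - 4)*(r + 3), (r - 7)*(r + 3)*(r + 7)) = r + 3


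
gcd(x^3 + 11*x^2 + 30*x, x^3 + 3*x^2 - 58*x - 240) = x^2 + 11*x + 30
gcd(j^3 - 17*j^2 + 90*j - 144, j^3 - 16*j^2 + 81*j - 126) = j^2 - 9*j + 18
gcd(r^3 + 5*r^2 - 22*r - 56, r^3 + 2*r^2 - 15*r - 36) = r - 4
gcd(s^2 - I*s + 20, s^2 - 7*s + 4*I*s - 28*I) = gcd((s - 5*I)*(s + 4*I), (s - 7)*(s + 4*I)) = s + 4*I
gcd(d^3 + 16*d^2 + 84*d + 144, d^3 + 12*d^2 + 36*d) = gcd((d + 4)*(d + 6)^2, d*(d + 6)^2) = d^2 + 12*d + 36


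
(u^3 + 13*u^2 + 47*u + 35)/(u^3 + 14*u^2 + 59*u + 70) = (u + 1)/(u + 2)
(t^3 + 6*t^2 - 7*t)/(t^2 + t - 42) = t*(t - 1)/(t - 6)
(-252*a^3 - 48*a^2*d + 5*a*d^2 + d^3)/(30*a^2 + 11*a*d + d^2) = (-42*a^2 - a*d + d^2)/(5*a + d)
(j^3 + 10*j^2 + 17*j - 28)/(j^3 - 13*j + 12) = (j + 7)/(j - 3)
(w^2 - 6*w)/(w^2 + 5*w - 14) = w*(w - 6)/(w^2 + 5*w - 14)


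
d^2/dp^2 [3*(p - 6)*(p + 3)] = 6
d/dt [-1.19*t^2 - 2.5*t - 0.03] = -2.38*t - 2.5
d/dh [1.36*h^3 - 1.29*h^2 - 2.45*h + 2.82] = 4.08*h^2 - 2.58*h - 2.45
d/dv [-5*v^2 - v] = -10*v - 1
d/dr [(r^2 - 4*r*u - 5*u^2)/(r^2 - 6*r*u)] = 2*u*(-r^2 + 5*r*u - 15*u^2)/(r^2*(r^2 - 12*r*u + 36*u^2))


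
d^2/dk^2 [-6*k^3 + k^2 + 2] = 2 - 36*k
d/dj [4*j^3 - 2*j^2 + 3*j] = 12*j^2 - 4*j + 3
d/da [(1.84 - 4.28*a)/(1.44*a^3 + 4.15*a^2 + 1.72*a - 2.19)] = (12.3264*a^3 + 9.8132*a^2 - 15.272*a + 6.2084)/(2.0736*a^6 + 11.952*a^5 + 22.1761*a^4 + 7.9688*a^3 - 15.2186*a^2 - 7.5336*a + 4.7961)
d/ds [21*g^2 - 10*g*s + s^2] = -10*g + 2*s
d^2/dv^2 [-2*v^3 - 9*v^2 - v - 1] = -12*v - 18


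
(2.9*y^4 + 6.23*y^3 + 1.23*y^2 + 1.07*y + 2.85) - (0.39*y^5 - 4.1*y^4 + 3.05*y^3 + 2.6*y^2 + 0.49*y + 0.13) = -0.39*y^5 + 7.0*y^4 + 3.18*y^3 - 1.37*y^2 + 0.58*y + 2.72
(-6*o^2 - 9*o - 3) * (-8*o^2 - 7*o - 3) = 48*o^4 + 114*o^3 + 105*o^2 + 48*o + 9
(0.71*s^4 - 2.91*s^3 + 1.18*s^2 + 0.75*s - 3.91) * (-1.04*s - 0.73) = -0.7384*s^5 + 2.5081*s^4 + 0.8971*s^3 - 1.6414*s^2 + 3.5189*s + 2.8543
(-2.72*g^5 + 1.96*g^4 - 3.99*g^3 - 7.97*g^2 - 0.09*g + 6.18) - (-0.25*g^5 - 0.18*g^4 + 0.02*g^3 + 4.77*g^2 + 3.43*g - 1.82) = -2.47*g^5 + 2.14*g^4 - 4.01*g^3 - 12.74*g^2 - 3.52*g + 8.0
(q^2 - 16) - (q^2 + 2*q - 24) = 8 - 2*q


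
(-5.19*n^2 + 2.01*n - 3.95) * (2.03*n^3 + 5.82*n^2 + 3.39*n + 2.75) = -10.5357*n^5 - 26.1255*n^4 - 13.9144*n^3 - 30.4476*n^2 - 7.863*n - 10.8625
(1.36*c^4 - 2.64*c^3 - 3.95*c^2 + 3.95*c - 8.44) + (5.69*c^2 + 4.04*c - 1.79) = 1.36*c^4 - 2.64*c^3 + 1.74*c^2 + 7.99*c - 10.23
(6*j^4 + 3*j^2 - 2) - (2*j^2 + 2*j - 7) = 6*j^4 + j^2 - 2*j + 5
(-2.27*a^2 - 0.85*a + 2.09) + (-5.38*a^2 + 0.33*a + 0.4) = -7.65*a^2 - 0.52*a + 2.49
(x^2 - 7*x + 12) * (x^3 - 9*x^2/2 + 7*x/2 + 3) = x^5 - 23*x^4/2 + 47*x^3 - 151*x^2/2 + 21*x + 36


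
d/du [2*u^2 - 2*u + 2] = 4*u - 2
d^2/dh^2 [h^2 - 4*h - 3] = 2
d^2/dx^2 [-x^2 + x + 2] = -2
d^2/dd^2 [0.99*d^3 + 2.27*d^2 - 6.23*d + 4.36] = 5.94*d + 4.54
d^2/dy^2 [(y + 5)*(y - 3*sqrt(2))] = 2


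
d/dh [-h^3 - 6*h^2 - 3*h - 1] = -3*h^2 - 12*h - 3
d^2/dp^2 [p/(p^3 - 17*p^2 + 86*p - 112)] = 2*(p*(3*p^2 - 34*p + 86)^2 + (-3*p^2 - p*(3*p - 17) + 34*p - 86)*(p^3 - 17*p^2 + 86*p - 112))/(p^3 - 17*p^2 + 86*p - 112)^3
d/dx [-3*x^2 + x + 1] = 1 - 6*x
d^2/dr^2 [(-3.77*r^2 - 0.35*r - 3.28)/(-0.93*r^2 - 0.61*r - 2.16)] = (3.5527136788005e-15*r^4 - 3.672012*r^3 - 28.417824*r^2 + 6.945984*r + 23.519552)/(0.804357*r^6 + 1.582767*r^5 + 6.642711*r^4 + 7.579189*r^3 + 15.428232*r^2 + 8.538048*r + 10.077696)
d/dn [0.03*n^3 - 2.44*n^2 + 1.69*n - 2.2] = 0.09*n^2 - 4.88*n + 1.69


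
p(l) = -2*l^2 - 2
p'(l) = -4*l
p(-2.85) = -18.24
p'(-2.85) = 11.40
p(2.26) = -12.22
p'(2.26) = -9.04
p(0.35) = -2.24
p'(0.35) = -1.40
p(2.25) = -12.12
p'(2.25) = -9.00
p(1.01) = -4.04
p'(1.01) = -4.04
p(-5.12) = -54.43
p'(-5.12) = 20.48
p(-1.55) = -6.80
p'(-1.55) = 6.20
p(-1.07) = -4.29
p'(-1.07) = 4.28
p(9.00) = -164.00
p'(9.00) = -36.00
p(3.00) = -20.00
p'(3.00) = -12.00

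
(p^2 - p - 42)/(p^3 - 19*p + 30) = (p^2 - p - 42)/(p^3 - 19*p + 30)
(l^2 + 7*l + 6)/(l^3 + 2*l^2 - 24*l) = (l + 1)/(l*(l - 4))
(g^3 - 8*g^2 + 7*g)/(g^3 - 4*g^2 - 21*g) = (g - 1)/(g + 3)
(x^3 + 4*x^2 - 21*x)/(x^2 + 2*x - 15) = x*(x + 7)/(x + 5)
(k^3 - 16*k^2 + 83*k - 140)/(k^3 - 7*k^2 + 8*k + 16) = (k^2 - 12*k + 35)/(k^2 - 3*k - 4)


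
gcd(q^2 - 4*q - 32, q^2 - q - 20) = q + 4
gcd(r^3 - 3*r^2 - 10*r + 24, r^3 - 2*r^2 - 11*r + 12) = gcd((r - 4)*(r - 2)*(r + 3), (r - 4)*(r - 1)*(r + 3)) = r^2 - r - 12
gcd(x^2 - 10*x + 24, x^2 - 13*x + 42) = x - 6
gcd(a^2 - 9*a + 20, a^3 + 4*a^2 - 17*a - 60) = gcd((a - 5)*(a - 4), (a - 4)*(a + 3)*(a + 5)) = a - 4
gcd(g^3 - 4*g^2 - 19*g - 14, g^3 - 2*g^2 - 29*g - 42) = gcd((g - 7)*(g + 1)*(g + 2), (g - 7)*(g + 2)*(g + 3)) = g^2 - 5*g - 14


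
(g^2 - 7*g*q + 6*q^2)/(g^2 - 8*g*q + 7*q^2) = (-g + 6*q)/(-g + 7*q)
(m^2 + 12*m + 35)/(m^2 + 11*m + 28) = (m + 5)/(m + 4)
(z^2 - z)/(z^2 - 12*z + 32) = z*(z - 1)/(z^2 - 12*z + 32)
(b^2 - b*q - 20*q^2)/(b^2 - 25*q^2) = (b + 4*q)/(b + 5*q)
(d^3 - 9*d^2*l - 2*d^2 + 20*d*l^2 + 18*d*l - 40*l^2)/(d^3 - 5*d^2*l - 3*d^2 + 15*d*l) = (d^2 - 4*d*l - 2*d + 8*l)/(d*(d - 3))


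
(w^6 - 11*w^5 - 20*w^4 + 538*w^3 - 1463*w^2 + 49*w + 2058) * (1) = w^6 - 11*w^5 - 20*w^4 + 538*w^3 - 1463*w^2 + 49*w + 2058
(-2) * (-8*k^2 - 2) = 16*k^2 + 4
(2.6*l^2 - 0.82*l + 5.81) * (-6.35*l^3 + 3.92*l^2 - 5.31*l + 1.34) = -16.51*l^5 + 15.399*l^4 - 53.9139*l^3 + 30.6134*l^2 - 31.9499*l + 7.7854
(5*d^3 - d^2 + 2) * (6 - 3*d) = -15*d^4 + 33*d^3 - 6*d^2 - 6*d + 12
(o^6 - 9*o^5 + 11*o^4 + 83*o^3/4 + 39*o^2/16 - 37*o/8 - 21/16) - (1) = o^6 - 9*o^5 + 11*o^4 + 83*o^3/4 + 39*o^2/16 - 37*o/8 - 37/16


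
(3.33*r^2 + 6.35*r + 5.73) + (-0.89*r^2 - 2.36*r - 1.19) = 2.44*r^2 + 3.99*r + 4.54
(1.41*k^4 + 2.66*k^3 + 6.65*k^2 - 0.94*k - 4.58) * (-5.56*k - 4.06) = -7.8396*k^5 - 20.5142*k^4 - 47.7736*k^3 - 21.7726*k^2 + 29.2812*k + 18.5948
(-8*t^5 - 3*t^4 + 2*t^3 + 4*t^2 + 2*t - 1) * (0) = 0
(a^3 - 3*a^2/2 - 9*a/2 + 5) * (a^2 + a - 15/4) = a^5 - a^4/2 - 39*a^3/4 + 49*a^2/8 + 175*a/8 - 75/4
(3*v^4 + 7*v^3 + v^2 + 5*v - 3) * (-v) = -3*v^5 - 7*v^4 - v^3 - 5*v^2 + 3*v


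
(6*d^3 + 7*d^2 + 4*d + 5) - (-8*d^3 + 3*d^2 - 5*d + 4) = 14*d^3 + 4*d^2 + 9*d + 1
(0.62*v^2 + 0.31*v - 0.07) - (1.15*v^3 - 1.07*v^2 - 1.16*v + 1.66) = -1.15*v^3 + 1.69*v^2 + 1.47*v - 1.73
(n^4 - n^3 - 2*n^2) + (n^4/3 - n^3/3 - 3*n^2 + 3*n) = 4*n^4/3 - 4*n^3/3 - 5*n^2 + 3*n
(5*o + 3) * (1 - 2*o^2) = -10*o^3 - 6*o^2 + 5*o + 3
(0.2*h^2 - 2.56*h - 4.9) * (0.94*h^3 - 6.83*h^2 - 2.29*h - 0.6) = 0.188*h^5 - 3.7724*h^4 + 12.4208*h^3 + 39.2094*h^2 + 12.757*h + 2.94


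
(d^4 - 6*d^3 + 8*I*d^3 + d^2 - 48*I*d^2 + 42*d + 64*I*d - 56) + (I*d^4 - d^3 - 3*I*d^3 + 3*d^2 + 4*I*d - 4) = d^4 + I*d^4 - 7*d^3 + 5*I*d^3 + 4*d^2 - 48*I*d^2 + 42*d + 68*I*d - 60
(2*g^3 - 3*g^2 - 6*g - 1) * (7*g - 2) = 14*g^4 - 25*g^3 - 36*g^2 + 5*g + 2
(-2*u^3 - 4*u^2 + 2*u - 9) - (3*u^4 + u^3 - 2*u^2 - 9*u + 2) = -3*u^4 - 3*u^3 - 2*u^2 + 11*u - 11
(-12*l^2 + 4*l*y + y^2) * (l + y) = -12*l^3 - 8*l^2*y + 5*l*y^2 + y^3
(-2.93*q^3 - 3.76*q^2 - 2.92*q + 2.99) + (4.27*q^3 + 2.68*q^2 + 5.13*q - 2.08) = 1.34*q^3 - 1.08*q^2 + 2.21*q + 0.91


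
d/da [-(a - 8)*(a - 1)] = 9 - 2*a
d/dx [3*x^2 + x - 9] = 6*x + 1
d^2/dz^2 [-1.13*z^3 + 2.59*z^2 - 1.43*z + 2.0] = 5.18 - 6.78*z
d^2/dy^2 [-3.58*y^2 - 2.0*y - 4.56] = -7.16000000000000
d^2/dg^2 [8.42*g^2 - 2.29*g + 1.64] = 16.8400000000000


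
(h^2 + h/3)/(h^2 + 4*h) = (h + 1/3)/(h + 4)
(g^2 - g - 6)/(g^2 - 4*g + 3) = (g + 2)/(g - 1)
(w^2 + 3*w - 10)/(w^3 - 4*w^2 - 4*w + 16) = (w + 5)/(w^2 - 2*w - 8)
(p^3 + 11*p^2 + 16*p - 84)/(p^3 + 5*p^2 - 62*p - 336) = (p - 2)/(p - 8)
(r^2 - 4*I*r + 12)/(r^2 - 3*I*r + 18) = (r + 2*I)/(r + 3*I)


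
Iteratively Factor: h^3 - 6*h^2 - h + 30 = (h + 2)*(h^2 - 8*h + 15) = (h - 3)*(h + 2)*(h - 5)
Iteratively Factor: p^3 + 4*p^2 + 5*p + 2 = (p + 1)*(p^2 + 3*p + 2) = (p + 1)*(p + 2)*(p + 1)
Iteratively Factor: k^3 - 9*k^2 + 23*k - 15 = (k - 3)*(k^2 - 6*k + 5) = (k - 5)*(k - 3)*(k - 1)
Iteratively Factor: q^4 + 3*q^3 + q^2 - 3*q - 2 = (q + 2)*(q^3 + q^2 - q - 1) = (q + 1)*(q + 2)*(q^2 - 1) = (q + 1)^2*(q + 2)*(q - 1)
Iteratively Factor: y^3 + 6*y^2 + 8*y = (y + 2)*(y^2 + 4*y) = (y + 2)*(y + 4)*(y)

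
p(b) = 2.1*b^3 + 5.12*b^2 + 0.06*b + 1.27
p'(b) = 6.3*b^2 + 10.24*b + 0.06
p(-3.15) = -13.75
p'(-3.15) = 30.32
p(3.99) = 216.41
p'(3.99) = 141.21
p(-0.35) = 1.79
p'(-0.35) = -2.75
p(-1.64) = 5.68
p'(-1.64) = 0.21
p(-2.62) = -1.51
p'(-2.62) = 16.48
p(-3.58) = -29.68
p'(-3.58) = 44.14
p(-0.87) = 3.71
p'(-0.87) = -4.08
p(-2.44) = 1.10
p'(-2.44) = 12.58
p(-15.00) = -5935.13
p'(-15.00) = 1263.96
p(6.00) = 639.55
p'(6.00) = 288.30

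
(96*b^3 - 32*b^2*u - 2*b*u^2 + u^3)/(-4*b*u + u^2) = -24*b^2/u + 2*b + u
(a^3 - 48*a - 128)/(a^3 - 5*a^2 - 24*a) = (a^2 + 8*a + 16)/(a*(a + 3))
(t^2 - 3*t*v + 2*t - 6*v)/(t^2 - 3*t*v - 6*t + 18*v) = (t + 2)/(t - 6)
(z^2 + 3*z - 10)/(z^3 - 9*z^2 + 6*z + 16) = (z + 5)/(z^2 - 7*z - 8)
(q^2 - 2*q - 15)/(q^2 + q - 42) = (q^2 - 2*q - 15)/(q^2 + q - 42)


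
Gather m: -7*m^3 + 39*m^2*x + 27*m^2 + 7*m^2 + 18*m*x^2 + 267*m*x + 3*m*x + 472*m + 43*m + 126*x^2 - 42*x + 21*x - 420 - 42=-7*m^3 + m^2*(39*x + 34) + m*(18*x^2 + 270*x + 515) + 126*x^2 - 21*x - 462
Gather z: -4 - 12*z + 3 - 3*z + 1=-15*z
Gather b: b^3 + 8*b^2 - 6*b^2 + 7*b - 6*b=b^3 + 2*b^2 + b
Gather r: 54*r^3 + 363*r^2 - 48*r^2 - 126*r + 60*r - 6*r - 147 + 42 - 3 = 54*r^3 + 315*r^2 - 72*r - 108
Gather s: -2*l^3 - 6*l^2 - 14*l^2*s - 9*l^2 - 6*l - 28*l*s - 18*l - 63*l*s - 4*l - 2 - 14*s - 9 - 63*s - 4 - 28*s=-2*l^3 - 15*l^2 - 28*l + s*(-14*l^2 - 91*l - 105) - 15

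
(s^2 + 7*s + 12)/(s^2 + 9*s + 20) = (s + 3)/(s + 5)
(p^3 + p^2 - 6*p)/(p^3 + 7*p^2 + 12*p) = (p - 2)/(p + 4)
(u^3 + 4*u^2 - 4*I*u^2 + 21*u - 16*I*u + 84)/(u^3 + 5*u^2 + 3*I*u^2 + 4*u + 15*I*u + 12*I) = (u - 7*I)/(u + 1)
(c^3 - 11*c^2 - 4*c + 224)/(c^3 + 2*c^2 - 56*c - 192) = (c - 7)/(c + 6)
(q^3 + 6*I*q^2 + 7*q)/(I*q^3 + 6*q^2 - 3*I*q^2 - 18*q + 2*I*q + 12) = q*(q^2 + 6*I*q + 7)/(I*q^3 + 6*q^2 - 3*I*q^2 - 18*q + 2*I*q + 12)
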